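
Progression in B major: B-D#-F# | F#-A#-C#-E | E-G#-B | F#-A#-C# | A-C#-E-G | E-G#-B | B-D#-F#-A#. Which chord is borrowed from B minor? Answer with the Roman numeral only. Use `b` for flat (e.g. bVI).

B major has the diatonic set B, C#m, D#m, E, F#, G#m, A#dim. B–D#–F# = B, F#–A#–C#–E = F#7, E–G#–B = E, F#–A#–C# = F# and B–D#–F#–A# = Bmaj7 all belong to that set. But A–C#–E–G is foreign: the diatonic vii° on degree 7 is A#dim, whereas A7 comes from B minor. It is labeled bVII7.

bVII7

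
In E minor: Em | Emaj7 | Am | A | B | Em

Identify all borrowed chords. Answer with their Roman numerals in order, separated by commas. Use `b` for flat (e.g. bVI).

Imaj7, IV

In E minor (with V from harmonic minor) the diatonic chords are Em, F#dim, G, Am, B, C, D. Em, Am and B all belong to that set. Emaj7 (E–G#–B–D#) is not: scale degree 1 in E minor carries Em (i). In E major the chord on that degree is Emaj7, so here it functions as Imaj7, borrowed from the parallel major. A (A–C#–E) doesn't fit — on degree 4 E minor would have Am (iv). A is the degree-4 chord of E major, so it is the borrowed IV.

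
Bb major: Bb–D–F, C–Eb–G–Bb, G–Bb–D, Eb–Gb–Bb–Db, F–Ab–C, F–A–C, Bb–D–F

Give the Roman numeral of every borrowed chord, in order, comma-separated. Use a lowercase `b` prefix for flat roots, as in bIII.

iv7, v

Bb major has the diatonic set Bb, Cm, Dm, Eb, F, Gm, Adim. Bb–D–F = Bb, C–Eb–G–Bb = Cm7, G–Bb–D = Gm and F–A–C = F are all diatonic. But Eb–Gb–Bb–Db is foreign: the diatonic IV on degree 4 is Eb, whereas Ebm7 comes from Bb minor. It is labeled iv7. But F–Ab–C is foreign: the diatonic V on degree 5 is F, whereas Fm comes from Bb minor. It is labeled v.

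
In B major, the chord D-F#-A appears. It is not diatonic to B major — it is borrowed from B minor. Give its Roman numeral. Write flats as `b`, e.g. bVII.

bIII

D is the lowered form of scale degree 3 in B major (the diatonic degree 3 is D#). The diatonic chord on degree 3 would be D#m (iii), but D–F#–A is the major chord from B minor. As a borrowed chord it is labeled bIII.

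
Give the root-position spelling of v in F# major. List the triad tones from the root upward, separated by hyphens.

C#-E-G#

v is built on scale degree 5, which is C# in both F# major and its parallel. In F# minor the chord on C# is C#–E–G#.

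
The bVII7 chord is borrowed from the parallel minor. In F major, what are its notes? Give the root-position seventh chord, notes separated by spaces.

bVII7 is built on the lowered scale degree 7. In F major degree 7 is E; lowered it becomes Eb. In F minor the chord on Eb is Eb–G–Bb–Db.

Eb G Bb Db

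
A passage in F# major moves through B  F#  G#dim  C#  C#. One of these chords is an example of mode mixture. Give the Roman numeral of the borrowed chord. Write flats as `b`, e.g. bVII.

In F# major the diatonic chords are F#, G#m, A#m, B, C#, D#m, E#dim. B, F# and C# all belong to that set. G#dim (G#–B–D) doesn't fit — on degree 2 F# major would have G#m (ii). G#dim is the degree-2 chord of F# minor, so it is the borrowed ii°.

ii°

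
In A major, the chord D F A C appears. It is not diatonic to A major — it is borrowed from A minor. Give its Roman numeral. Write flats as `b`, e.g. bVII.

iv7

The root D is the diatonic 4th degree of A major; the borrowing shows in the chord quality. The diatonic chord on degree 4 would be D (IV), but D–F–A–C is the minor-seventh chord from A minor. As a borrowed chord it is labeled iv7.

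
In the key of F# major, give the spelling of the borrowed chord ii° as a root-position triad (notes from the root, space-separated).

The root, G#, is scale degree 2 — the same note in F# major and F# minor; only the chord quality changes. Building the diminished chord from the parallel minor on G#: G#–B–D.

G# B D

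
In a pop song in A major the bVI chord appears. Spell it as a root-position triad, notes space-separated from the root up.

F A C

Scale degree 6 in A major is F#. bVI uses the lowered form, F, taken from A minor. Building the major chord from the parallel minor on F: F–A–C.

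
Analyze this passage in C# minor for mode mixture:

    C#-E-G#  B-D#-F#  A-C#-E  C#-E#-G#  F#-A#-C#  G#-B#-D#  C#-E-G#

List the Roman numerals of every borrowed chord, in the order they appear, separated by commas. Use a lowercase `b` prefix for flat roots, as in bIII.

The diatonic triads in C# minor (with V from harmonic minor) are C#m, D#dim, E, F#m, G#, A, B. Of the given chords, C#–E–G# = C#m, B–D#–F# = B, A–C#–E = A and G#–B#–D# = G# are diatonic. C#–E#–G# doesn't fit — on degree 1 C# minor would have C#m (i). C# is the degree-1 chord of C# major, so it is the borrowed I. F#–A#–C# doesn't fit — on degree 4 C# minor would have F#m (iv). F# is the degree-4 chord of C# major, so it is the borrowed IV.

I, IV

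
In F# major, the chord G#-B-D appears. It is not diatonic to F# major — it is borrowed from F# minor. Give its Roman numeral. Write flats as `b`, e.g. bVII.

ii°

G# is scale degree 2 in F# major. Diatonically F# major has G#m (ii) on that degree; G#–B–D is instead the diminished chord native to F# minor, so it takes the label ii°.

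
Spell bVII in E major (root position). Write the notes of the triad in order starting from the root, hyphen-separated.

The root of bVII is the lowered 7th degree: D# becomes D. In E minor the chord on D is D–F#–A.

D-F#-A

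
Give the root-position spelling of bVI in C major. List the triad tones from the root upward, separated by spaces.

bVI is built on the lowered scale degree 6. In C major degree 6 is A; lowered it becomes Ab. Building the major chord from the parallel minor on Ab: Ab–C–Eb.

Ab C Eb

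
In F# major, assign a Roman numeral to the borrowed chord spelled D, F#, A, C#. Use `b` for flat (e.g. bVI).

The root D is the lowered 6th scale degree — diatonically F# major has D# there. D–F#–A–C# is a major-seventh chord — the form found in F# minor, not the diatonic vi (D#m). Borrowed into F# major it is written bVImaj7.

bVImaj7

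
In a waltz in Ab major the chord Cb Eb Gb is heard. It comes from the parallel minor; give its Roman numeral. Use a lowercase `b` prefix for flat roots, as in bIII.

bIII

Cb is the lowered form of scale degree 3 in Ab major (the diatonic degree 3 is C). Cb–Eb–Gb is a major chord — the form found in Ab minor, not the diatonic iii (Cm). Borrowed into Ab major it is written bIII.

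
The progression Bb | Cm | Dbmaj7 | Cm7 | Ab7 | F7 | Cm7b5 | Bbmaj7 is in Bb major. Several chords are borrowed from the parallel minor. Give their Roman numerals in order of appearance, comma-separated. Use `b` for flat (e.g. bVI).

bIIImaj7, bVII7, iiø7

The diatonic triads in Bb major are Bb, Cm, Dm, Eb, F, Gm, Adim. Of the given chords, Bb, Cm, Cm7, F7 and Bbmaj7 are diatonic. Dbmaj7 (Db–F–Ab–C) doesn't fit — on degree 3 Bb major would have Dm (iii). Dbmaj7 is the degree-3 chord of Bb minor, so it is the borrowed bIIImaj7. Ab7 (Ab–C–Eb–Gb) doesn't fit — on degree 7 Bb major would have Adim (vii°). Ab7 is the degree-7 chord of Bb minor, so it is the borrowed bVII7. Cm7b5 (C–Eb–Gb–Bb) is not: scale degree 2 in Bb major carries Cm (ii). In Bb minor the chord on that degree is Cm7b5, so here it functions as iiø7, borrowed from the parallel minor.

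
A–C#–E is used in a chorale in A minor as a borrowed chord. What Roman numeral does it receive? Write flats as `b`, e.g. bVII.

I

A is scale degree 1 in A minor. Diatonically A minor has Am (i) on that degree; A–C#–E is instead the major chord native to A major, so it takes the label I.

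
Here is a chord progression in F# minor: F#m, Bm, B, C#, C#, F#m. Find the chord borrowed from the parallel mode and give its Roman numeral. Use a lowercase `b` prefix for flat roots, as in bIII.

IV

In F# minor (with V from harmonic minor) the diatonic chords are F#m, G#dim, A, Bm, C#, D, E. Of the given chords, F#m, Bm and C# are diatonic. But B (B–D#–F#) is foreign: the diatonic iv on degree 4 is Bm, whereas B comes from F# major. It is labeled IV.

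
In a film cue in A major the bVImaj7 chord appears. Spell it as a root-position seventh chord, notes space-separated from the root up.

F A C E

The root of bVImaj7 is the lowered 6th degree: F# becomes F. Building the major-seventh chord from the parallel minor on F: F–A–C–E.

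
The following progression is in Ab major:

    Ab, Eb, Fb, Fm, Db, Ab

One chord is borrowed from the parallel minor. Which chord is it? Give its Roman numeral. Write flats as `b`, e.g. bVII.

Ab major has the diatonic set Ab, Bbm, Cm, Db, Eb, Fm, Gdim. Of the given chords, Ab, Eb, Fm and Db are diatonic. Fb (Fb–Ab–Cb) is not: scale degree 6 in Ab major carries Fm (vi). In Ab minor the chord on that degree is Fb, so here it functions as bVI, borrowed from the parallel minor.

bVI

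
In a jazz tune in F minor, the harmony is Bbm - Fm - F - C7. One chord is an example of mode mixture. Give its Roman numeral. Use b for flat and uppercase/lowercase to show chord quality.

F minor has the diatonic set Fm, Gdim, Ab, Bbm, C, Db, Eb (with V from harmonic minor). Bbm, Fm and C7 are all diatonic. F (F–A–C) is not: scale degree 1 in F minor carries Fm (i). In F major the chord on that degree is F, so here it functions as I, borrowed from the parallel major.

I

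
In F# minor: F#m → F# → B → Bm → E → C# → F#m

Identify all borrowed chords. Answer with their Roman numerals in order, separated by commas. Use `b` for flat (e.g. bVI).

I, IV

In F# minor (with V from harmonic minor) the diatonic chords are F#m, G#dim, A, Bm, C#, D, E. F#m, Bm, E and C# all belong to that set. F# (F#–A#–C#) doesn't fit — on degree 1 F# minor would have F#m (i). F# is the degree-1 chord of F# major, so it is the borrowed I. But B (B–D#–F#) is foreign: the diatonic iv on degree 4 is Bm, whereas B comes from F# major. It is labeled IV.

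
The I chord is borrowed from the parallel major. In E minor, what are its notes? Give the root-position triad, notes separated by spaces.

I is built on scale degree 1, which is E in both E minor and its parallel. In E major the chord on E is E–G#–B.

E G# B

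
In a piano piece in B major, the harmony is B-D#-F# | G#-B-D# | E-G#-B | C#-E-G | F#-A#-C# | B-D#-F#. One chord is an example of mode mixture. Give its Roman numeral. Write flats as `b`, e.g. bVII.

ii°

B major has the diatonic set B, C#m, D#m, E, F#, G#m, A#dim. B–D#–F# = B, G#–B–D# = G#m, E–G#–B = E and F#–A#–C# = F# all belong to that set. C#–E–G is not: scale degree 2 in B major carries C#m (ii). In B minor the chord on that degree is C#dim, so here it functions as ii°, borrowed from the parallel minor.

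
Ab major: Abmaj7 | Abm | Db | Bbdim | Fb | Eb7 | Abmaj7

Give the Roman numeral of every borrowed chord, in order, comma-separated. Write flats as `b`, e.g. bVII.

i, ii°, bVI

The diatonic triads in Ab major are Ab, Bbm, Cm, Db, Eb, Fm, Gdim. Abmaj7, Db and Eb7 all belong to that set. Abm (Ab–Cb–Eb) is not: scale degree 1 in Ab major carries Ab (I). In Ab minor the chord on that degree is Abm, so here it functions as i, borrowed from the parallel minor. Bbdim (Bb–Db–Fb) is not: scale degree 2 in Ab major carries Bbm (ii). In Ab minor the chord on that degree is Bbdim, so here it functions as ii°, borrowed from the parallel minor. But Fb (Fb–Ab–Cb) is foreign: the diatonic vi on degree 6 is Fm, whereas Fb comes from Ab minor. It is labeled bVI.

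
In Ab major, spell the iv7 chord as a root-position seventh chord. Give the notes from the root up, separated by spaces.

iv7 is built on scale degree 4, which is Db in both Ab major and its parallel. Stacking thirds in Ab minor on Db gives Db–Fb–Ab–Cb.

Db Fb Ab Cb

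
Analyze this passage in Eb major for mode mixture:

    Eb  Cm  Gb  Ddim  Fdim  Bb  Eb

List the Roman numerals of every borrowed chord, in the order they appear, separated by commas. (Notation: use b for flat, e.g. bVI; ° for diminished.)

bIII, ii°

In Eb major the diatonic chords are Eb, Fm, Gm, Ab, Bb, Cm, Ddim. Eb, Cm, Ddim and Bb all belong to that set. Gb (Gb–Bb–Db) doesn't fit — on degree 3 Eb major would have Gm (iii). Gb is the degree-3 chord of Eb minor, so it is the borrowed bIII. But Fdim (F–Ab–Cb) is foreign: the diatonic ii on degree 2 is Fm, whereas Fdim comes from Eb minor. It is labeled ii°.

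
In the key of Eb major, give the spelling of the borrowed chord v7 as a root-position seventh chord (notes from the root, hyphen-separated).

v7 is built on scale degree 5, which is Bb in both Eb major and its parallel. Stacking thirds in Eb minor on Bb gives Bb–Db–F–Ab.

Bb-Db-F-Ab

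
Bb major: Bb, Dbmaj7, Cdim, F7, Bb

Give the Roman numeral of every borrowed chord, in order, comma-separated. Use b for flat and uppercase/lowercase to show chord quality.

bIIImaj7, ii°

Bb major has the diatonic set Bb, Cm, Dm, Eb, F, Gm, Adim. Bb and F7 are both diatonic. Dbmaj7 (Db–F–Ab–C) is not: scale degree 3 in Bb major carries Dm (iii). In Bb minor the chord on that degree is Dbmaj7, so here it functions as bIIImaj7, borrowed from the parallel minor. Cdim (C–Eb–Gb) doesn't fit — on degree 2 Bb major would have Cm (ii). Cdim is the degree-2 chord of Bb minor, so it is the borrowed ii°.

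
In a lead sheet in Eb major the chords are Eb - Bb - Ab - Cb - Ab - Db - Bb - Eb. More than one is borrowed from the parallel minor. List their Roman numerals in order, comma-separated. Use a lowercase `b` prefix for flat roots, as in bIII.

Eb major has the diatonic set Eb, Fm, Gm, Ab, Bb, Cm, Ddim. Eb, Bb and Ab all belong to that set. Cb (Cb–Eb–Gb) doesn't fit — on degree 6 Eb major would have Cm (vi). Cb is the degree-6 chord of Eb minor, so it is the borrowed bVI. But Db (Db–F–Ab) is foreign: the diatonic vii° on degree 7 is Ddim, whereas Db comes from Eb minor. It is labeled bVII.

bVI, bVII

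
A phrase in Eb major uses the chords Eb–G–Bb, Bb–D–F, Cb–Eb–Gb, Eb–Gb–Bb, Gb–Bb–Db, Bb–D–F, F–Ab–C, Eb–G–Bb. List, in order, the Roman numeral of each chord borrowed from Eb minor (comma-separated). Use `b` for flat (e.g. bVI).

The diatonic triads in Eb major are Eb, Fm, Gm, Ab, Bb, Cm, Ddim. Eb–G–Bb = Eb, Bb–D–F = Bb and F–Ab–C = Fm all belong to that set. Cb–Eb–Gb is not: scale degree 6 in Eb major carries Cm (vi). In Eb minor the chord on that degree is Cb, so here it functions as bVI, borrowed from the parallel minor. But Eb–Gb–Bb is foreign: the diatonic I on degree 1 is Eb, whereas Ebm comes from Eb minor. It is labeled i. Gb–Bb–Db is not: scale degree 3 in Eb major carries Gm (iii). In Eb minor the chord on that degree is Gb, so here it functions as bIII, borrowed from the parallel minor.

bVI, i, bIII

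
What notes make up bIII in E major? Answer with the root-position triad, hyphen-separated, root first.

G-B-D

Scale degree 3 in E major is G#. bIII uses the lowered form, G, taken from E minor. Building the major chord from the parallel minor on G: G–B–D.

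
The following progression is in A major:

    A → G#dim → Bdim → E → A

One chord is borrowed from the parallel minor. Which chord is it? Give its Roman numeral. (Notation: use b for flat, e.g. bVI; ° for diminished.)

ii°

The diatonic triads in A major are A, Bm, C#m, D, E, F#m, G#dim. A, G#dim and E are all diatonic. But Bdim (B–D–F) is foreign: the diatonic ii on degree 2 is Bm, whereas Bdim comes from A minor. It is labeled ii°.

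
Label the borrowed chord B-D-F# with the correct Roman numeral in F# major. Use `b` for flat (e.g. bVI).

B is scale degree 4 in F# major. Diatonically F# major has B (IV) on that degree; B–D–F# is instead the minor chord native to F# minor, so it takes the label iv.

iv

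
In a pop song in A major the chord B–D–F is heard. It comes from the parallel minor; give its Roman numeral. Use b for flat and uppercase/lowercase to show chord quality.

The root B is the diatonic 2nd degree of A major; the borrowing shows in the chord quality. The diatonic chord on degree 2 would be Bm (ii), but B–D–F is the diminished chord from A minor. As a borrowed chord it is labeled ii°.

ii°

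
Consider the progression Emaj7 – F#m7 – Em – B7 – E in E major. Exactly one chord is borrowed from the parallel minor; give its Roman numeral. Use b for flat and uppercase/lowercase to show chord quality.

i

E major has the diatonic set E, F#m, G#m, A, B, C#m, D#dim. Emaj7, F#m7, B7 and E are all diatonic. Em (E–G–B) is not: scale degree 1 in E major carries E (I). In E minor the chord on that degree is Em, so here it functions as i, borrowed from the parallel minor.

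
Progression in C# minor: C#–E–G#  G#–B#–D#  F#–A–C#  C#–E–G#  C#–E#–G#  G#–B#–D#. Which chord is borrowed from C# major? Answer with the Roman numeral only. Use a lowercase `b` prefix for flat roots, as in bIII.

I

In C# minor (with V from harmonic minor) the diatonic chords are C#m, D#dim, E, F#m, G#, A, B. C#–E–G# = C#m, G#–B#–D# = G# and F#–A–C# = F#m all belong to that set. C#–E#–G# is not: scale degree 1 in C# minor carries C#m (i). In C# major the chord on that degree is C#, so here it functions as I, borrowed from the parallel major.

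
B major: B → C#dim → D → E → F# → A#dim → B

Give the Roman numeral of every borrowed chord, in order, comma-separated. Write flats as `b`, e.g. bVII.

The diatonic triads in B major are B, C#m, D#m, E, F#, G#m, A#dim. B, E, F# and A#dim all belong to that set. But C#dim (C#–E–G) is foreign: the diatonic ii on degree 2 is C#m, whereas C#dim comes from B minor. It is labeled ii°. But D (D–F#–A) is foreign: the diatonic iii on degree 3 is D#m, whereas D comes from B minor. It is labeled bIII.

ii°, bIII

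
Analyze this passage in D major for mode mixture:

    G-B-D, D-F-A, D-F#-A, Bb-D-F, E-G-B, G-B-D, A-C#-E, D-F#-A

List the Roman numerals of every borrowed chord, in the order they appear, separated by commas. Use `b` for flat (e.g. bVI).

i, bVI

The diatonic triads in D major are D, Em, F#m, G, A, Bm, C#dim. G–B–D = G, D–F#–A = D, E–G–B = Em and A–C#–E = A are all diatonic. D–F–A is not: scale degree 1 in D major carries D (I). In D minor the chord on that degree is Dm, so here it functions as i, borrowed from the parallel minor. Bb–D–F doesn't fit — on degree 6 D major would have Bm (vi). Bb is the degree-6 chord of D minor, so it is the borrowed bVI.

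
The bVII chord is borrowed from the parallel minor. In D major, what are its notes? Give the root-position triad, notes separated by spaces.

bVII is built on the lowered scale degree 7. In D major degree 7 is C#; lowered it becomes C. Stacking thirds in D minor on C gives C–E–G.

C E G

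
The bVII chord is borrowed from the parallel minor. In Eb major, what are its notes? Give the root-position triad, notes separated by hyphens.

Scale degree 7 in Eb major is D. bVII uses the lowered form, Db, taken from Eb minor. In Eb minor the chord on Db is Db–F–Ab.

Db-F-Ab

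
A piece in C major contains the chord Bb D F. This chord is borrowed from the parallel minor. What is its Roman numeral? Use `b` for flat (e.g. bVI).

The root Bb is the lowered 7th scale degree — diatonically C major has B there. Bb–D–F is a major chord — the form found in C minor, not the diatonic vii° (Bdim). Borrowed into C major it is written bVII.

bVII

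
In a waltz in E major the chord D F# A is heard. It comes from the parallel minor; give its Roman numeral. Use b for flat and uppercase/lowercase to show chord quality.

In E major scale degree 7 is D#; D is its lowered form, from E minor. D–F#–A is a major chord — the form found in E minor, not the diatonic vii° (D#dim). Borrowed into E major it is written bVII.

bVII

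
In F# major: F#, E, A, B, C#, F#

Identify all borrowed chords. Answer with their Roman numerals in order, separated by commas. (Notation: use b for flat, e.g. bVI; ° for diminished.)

bVII, bIII

In F# major the diatonic chords are F#, G#m, A#m, B, C#, D#m, E#dim. Of the given chords, F#, B and C# are diatonic. E (E–G#–B) doesn't fit — on degree 7 F# major would have E#dim (vii°). E is the degree-7 chord of F# minor, so it is the borrowed bVII. A (A–C#–E) doesn't fit — on degree 3 F# major would have A#m (iii). A is the degree-3 chord of F# minor, so it is the borrowed bIII.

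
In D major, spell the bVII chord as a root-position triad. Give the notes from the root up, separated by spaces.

bVII is built on the lowered scale degree 7. In D major degree 7 is C#; lowered it becomes C. In D minor the chord on C is C–E–G.

C E G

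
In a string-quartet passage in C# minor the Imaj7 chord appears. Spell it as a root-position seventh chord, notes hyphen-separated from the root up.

The root, C#, is scale degree 1 — the same note in C# minor and C# major; only the chord quality changes. In C# major the chord on C# is C#–E#–G#–B#.

C#-E#-G#-B#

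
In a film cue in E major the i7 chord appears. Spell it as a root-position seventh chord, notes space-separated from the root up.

i7 is built on scale degree 1, which is E in both E major and its parallel. Building the minor-seventh chord from the parallel minor on E: E–G–B–D.

E G B D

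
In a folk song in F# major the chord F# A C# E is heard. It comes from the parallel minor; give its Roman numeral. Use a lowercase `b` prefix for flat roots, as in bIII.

i7

The root F# is the diatonic 1st degree of F# major; the borrowing shows in the chord quality. Diatonically F# major has F# (I) on that degree; F#–A–C#–E is instead the minor-seventh chord native to F# minor, so it takes the label i7.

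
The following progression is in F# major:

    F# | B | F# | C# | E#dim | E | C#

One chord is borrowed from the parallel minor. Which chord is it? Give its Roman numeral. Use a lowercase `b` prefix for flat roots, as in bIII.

bVII

F# major has the diatonic set F#, G#m, A#m, B, C#, D#m, E#dim. F#, B, C# and E#dim are all diatonic. E (E–G#–B) doesn't fit — on degree 7 F# major would have E#dim (vii°). E is the degree-7 chord of F# minor, so it is the borrowed bVII.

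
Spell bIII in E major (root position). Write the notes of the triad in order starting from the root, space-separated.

Scale degree 3 in E major is G#. bIII uses the lowered form, G, taken from E minor. Stacking thirds in E minor on G gives G–B–D.

G B D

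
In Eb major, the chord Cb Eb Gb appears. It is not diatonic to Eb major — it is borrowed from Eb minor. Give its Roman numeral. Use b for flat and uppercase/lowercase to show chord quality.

bVI

In Eb major scale degree 6 is C; Cb is its lowered form, from Eb minor. Diatonically Eb major has Cm (vi) on that degree; Cb–Eb–Gb is instead the major chord native to Eb minor, so it takes the label bVI.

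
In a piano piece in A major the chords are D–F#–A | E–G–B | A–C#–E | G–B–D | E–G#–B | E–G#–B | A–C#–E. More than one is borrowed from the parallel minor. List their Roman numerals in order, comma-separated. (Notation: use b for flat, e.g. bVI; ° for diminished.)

In A major the diatonic chords are A, Bm, C#m, D, E, F#m, G#dim. D–F#–A = D, A–C#–E = A and E–G#–B = E are all diatonic. E–G–B doesn't fit — on degree 5 A major would have E (V). Em is the degree-5 chord of A minor, so it is the borrowed v. G–B–D is not: scale degree 7 in A major carries G#dim (vii°). In A minor the chord on that degree is G, so here it functions as bVII, borrowed from the parallel minor.

v, bVII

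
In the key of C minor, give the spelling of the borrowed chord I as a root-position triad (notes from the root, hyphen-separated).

C-E-G

I is built on scale degree 1, which is C in both C minor and its parallel. Stacking thirds in C major on C gives C–E–G.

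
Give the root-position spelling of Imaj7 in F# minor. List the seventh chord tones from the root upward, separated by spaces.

Imaj7 is built on scale degree 1, which is F# in both F# minor and its parallel. Stacking thirds in F# major on F# gives F#–A#–C#–E#.

F# A# C# E#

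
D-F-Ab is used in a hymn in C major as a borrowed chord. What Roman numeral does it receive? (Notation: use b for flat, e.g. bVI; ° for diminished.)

ii°

The root D is the diatonic 2nd degree of C major; the borrowing shows in the chord quality. D–F–Ab is a diminished chord — the form found in C minor, not the diatonic ii (Dm). Borrowed into C major it is written ii°.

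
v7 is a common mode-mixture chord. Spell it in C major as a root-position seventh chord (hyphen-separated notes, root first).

G-Bb-D-F

v7 is built on scale degree 5, which is G in both C major and its parallel. Stacking thirds in C minor on G gives G–Bb–D–F.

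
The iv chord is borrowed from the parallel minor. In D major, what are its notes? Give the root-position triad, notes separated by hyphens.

iv is built on scale degree 4, which is G in both D major and its parallel. Stacking thirds in D minor on G gives G–Bb–D.

G-Bb-D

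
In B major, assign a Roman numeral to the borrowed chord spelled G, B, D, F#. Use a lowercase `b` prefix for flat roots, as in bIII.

bVImaj7

The root G is the lowered 6th scale degree — diatonically B major has G# there. The diatonic chord on degree 6 would be G#m (vi), but G–B–D–F# is the major-seventh chord from B minor. As a borrowed chord it is labeled bVImaj7.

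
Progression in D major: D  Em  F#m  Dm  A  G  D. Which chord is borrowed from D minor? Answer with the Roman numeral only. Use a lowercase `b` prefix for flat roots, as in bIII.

D major has the diatonic set D, Em, F#m, G, A, Bm, C#dim. D, Em, F#m, A and G all belong to that set. But Dm (D–F–A) is foreign: the diatonic I on degree 1 is D, whereas Dm comes from D minor. It is labeled i.

i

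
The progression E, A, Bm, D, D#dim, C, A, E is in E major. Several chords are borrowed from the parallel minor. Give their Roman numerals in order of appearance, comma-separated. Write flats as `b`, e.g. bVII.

v, bVII, bVI

In E major the diatonic chords are E, F#m, G#m, A, B, C#m, D#dim. Of the given chords, E, A and D#dim are diatonic. But Bm (B–D–F#) is foreign: the diatonic V on degree 5 is B, whereas Bm comes from E minor. It is labeled v. But D (D–F#–A) is foreign: the diatonic vii° on degree 7 is D#dim, whereas D comes from E minor. It is labeled bVII. But C (C–E–G) is foreign: the diatonic vi on degree 6 is C#m, whereas C comes from E minor. It is labeled bVI.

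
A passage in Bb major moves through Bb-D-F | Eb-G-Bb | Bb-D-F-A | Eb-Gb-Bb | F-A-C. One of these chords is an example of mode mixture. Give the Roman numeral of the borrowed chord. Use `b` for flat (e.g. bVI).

Bb major has the diatonic set Bb, Cm, Dm, Eb, F, Gm, Adim. Bb–D–F = Bb, Eb–G–Bb = Eb, Bb–D–F–A = Bbmaj7 and F–A–C = F are all diatonic. But Eb–Gb–Bb is foreign: the diatonic IV on degree 4 is Eb, whereas Ebm comes from Bb minor. It is labeled iv.

iv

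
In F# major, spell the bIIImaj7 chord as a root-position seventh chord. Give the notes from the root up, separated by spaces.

A C# E G#

The root of bIIImaj7 is the lowered 3rd degree: A# becomes A. Stacking thirds in F# minor on A gives A–C#–E–G#.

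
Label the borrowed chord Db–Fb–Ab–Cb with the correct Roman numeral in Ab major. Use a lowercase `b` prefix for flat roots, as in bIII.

iv7

Db is scale degree 4 in Ab major. The diatonic chord on degree 4 would be Db (IV), but Db–Fb–Ab–Cb is the minor-seventh chord from Ab minor. As a borrowed chord it is labeled iv7.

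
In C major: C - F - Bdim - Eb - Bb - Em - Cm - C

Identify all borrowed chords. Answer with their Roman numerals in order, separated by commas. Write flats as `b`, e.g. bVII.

bIII, bVII, i

In C major the diatonic chords are C, Dm, Em, F, G, Am, Bdim. Of the given chords, C, F, Bdim and Em are diatonic. Eb (Eb–G–Bb) is not: scale degree 3 in C major carries Em (iii). In C minor the chord on that degree is Eb, so here it functions as bIII, borrowed from the parallel minor. Bb (Bb–D–F) is not: scale degree 7 in C major carries Bdim (vii°). In C minor the chord on that degree is Bb, so here it functions as bVII, borrowed from the parallel minor. Cm (C–Eb–G) is not: scale degree 1 in C major carries C (I). In C minor the chord on that degree is Cm, so here it functions as i, borrowed from the parallel minor.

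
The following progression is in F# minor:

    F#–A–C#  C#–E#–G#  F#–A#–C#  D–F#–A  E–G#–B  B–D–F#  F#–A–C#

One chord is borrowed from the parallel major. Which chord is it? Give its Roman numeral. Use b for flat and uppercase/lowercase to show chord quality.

F# minor has the diatonic set F#m, G#dim, A, Bm, C#, D, E (with V from harmonic minor). F#–A–C# = F#m, C#–E#–G# = C#, D–F#–A = D, E–G#–B = E and B–D–F# = Bm all belong to that set. F#–A#–C# doesn't fit — on degree 1 F# minor would have F#m (i). F# is the degree-1 chord of F# major, so it is the borrowed I.

I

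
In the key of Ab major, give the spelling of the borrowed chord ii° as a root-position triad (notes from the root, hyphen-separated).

ii° is built on scale degree 2, which is Bb in both Ab major and its parallel. Building the diminished chord from the parallel minor on Bb: Bb–Db–Fb.

Bb-Db-Fb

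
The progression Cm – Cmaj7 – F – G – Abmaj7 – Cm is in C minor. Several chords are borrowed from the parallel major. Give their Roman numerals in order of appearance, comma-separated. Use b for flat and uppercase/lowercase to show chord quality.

Imaj7, IV

The diatonic triads in C minor (with V from harmonic minor) are Cm, Ddim, Eb, Fm, G, Ab, Bb. Cm, G and Abmaj7 all belong to that set. But Cmaj7 (C–E–G–B) is foreign: the diatonic i on degree 1 is Cm, whereas Cmaj7 comes from C major. It is labeled Imaj7. F (F–A–C) is not: scale degree 4 in C minor carries Fm (iv). In C major the chord on that degree is F, so here it functions as IV, borrowed from the parallel major.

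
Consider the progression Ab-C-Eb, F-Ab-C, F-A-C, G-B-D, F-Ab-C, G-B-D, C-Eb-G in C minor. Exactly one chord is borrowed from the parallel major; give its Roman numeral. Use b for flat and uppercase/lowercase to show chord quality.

IV

The diatonic triads in C minor (with V from harmonic minor) are Cm, Ddim, Eb, Fm, G, Ab, Bb. Ab–C–Eb = Ab, F–Ab–C = Fm, G–B–D = G and C–Eb–G = Cm are all diatonic. But F–A–C is foreign: the diatonic iv on degree 4 is Fm, whereas F comes from C major. It is labeled IV.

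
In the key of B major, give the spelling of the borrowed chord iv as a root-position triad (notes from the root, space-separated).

The root, E, is scale degree 4 — the same note in B major and B minor; only the chord quality changes. Building the minor chord from the parallel minor on E: E–G–B.

E G B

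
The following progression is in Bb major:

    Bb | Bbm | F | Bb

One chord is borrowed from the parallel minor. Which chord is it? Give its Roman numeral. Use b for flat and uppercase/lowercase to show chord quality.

i

In Bb major the diatonic chords are Bb, Cm, Dm, Eb, F, Gm, Adim. Bb and F both belong to that set. Bbm (Bb–Db–F) doesn't fit — on degree 1 Bb major would have Bb (I). Bbm is the degree-1 chord of Bb minor, so it is the borrowed i.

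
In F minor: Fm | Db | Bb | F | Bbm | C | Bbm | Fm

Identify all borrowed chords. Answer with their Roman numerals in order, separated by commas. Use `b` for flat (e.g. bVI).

In F minor (with V from harmonic minor) the diatonic chords are Fm, Gdim, Ab, Bbm, C, Db, Eb. Fm, Db, Bbm and C all belong to that set. But Bb (Bb–D–F) is foreign: the diatonic iv on degree 4 is Bbm, whereas Bb comes from F major. It is labeled IV. F (F–A–C) is not: scale degree 1 in F minor carries Fm (i). In F major the chord on that degree is F, so here it functions as I, borrowed from the parallel major.

IV, I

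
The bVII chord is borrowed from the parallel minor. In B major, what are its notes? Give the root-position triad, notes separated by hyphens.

A-C#-E

bVII is built on the lowered scale degree 7. In B major degree 7 is A#; lowered it becomes A. Stacking thirds in B minor on A gives A–C#–E.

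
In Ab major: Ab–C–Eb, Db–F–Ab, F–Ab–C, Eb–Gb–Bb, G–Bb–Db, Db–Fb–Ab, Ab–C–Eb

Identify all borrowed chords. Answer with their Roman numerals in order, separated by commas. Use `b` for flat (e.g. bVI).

v, iv

In Ab major the diatonic chords are Ab, Bbm, Cm, Db, Eb, Fm, Gdim. Ab–C–Eb = Ab, Db–F–Ab = Db, F–Ab–C = Fm and G–Bb–Db = Gdim all belong to that set. Eb–Gb–Bb is not: scale degree 5 in Ab major carries Eb (V). In Ab minor the chord on that degree is Ebm, so here it functions as v, borrowed from the parallel minor. Db–Fb–Ab is not: scale degree 4 in Ab major carries Db (IV). In Ab minor the chord on that degree is Dbm, so here it functions as iv, borrowed from the parallel minor.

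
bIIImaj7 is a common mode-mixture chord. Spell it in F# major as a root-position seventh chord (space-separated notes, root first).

A C# E G#

The root of bIIImaj7 is the lowered 3rd degree: A# becomes A. Building the major-seventh chord from the parallel minor on A: A–C#–E–G#.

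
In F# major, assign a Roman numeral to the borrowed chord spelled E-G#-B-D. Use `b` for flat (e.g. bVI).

The root E is the lowered 7th scale degree — diatonically F# major has E# there. The diatonic chord on degree 7 would be E#dim (vii°), but E–G#–B–D is the dominant-seventh chord from F# minor. As a borrowed chord it is labeled bVII7.

bVII7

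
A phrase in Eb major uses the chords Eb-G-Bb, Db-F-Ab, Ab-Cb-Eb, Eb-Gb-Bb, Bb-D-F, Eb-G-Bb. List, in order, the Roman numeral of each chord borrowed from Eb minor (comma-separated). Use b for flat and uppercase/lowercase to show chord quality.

The diatonic triads in Eb major are Eb, Fm, Gm, Ab, Bb, Cm, Ddim. Eb–G–Bb = Eb and Bb–D–F = Bb both belong to that set. Db–F–Ab is not: scale degree 7 in Eb major carries Ddim (vii°). In Eb minor the chord on that degree is Db, so here it functions as bVII, borrowed from the parallel minor. But Ab–Cb–Eb is foreign: the diatonic IV on degree 4 is Ab, whereas Abm comes from Eb minor. It is labeled iv. Eb–Gb–Bb is not: scale degree 1 in Eb major carries Eb (I). In Eb minor the chord on that degree is Ebm, so here it functions as i, borrowed from the parallel minor.

bVII, iv, i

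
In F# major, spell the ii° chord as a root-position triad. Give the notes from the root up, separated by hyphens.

G#-B-D

The root, G#, is scale degree 2 — the same note in F# major and F# minor; only the chord quality changes. Building the diminished chord from the parallel minor on G#: G#–B–D.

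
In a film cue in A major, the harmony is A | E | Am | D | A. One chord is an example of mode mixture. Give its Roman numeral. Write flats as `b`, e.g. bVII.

In A major the diatonic chords are A, Bm, C#m, D, E, F#m, G#dim. A, E and D are all diatonic. Am (A–C–E) is not: scale degree 1 in A major carries A (I). In A minor the chord on that degree is Am, so here it functions as i, borrowed from the parallel minor.

i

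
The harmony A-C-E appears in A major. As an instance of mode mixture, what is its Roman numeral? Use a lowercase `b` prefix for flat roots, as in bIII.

i

A is scale degree 1 in A major. The diatonic chord on degree 1 would be A (I), but A–C–E is the minor chord from A minor. As a borrowed chord it is labeled i.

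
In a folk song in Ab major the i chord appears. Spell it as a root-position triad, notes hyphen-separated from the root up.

i is built on scale degree 1, which is Ab in both Ab major and its parallel. In Ab minor the chord on Ab is Ab–Cb–Eb.

Ab-Cb-Eb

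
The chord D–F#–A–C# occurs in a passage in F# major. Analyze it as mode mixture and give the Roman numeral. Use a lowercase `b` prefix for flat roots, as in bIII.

bVImaj7

In F# major scale degree 6 is D#; D is its lowered form, from F# minor. D–F#–A–C# is a major-seventh chord — the form found in F# minor, not the diatonic vi (D#m). Borrowed into F# major it is written bVImaj7.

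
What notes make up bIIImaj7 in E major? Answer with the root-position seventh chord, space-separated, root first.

G B D F#

Scale degree 3 in E major is G#. bIIImaj7 uses the lowered form, G, taken from E minor. Stacking thirds in E minor on G gives G–B–D–F#.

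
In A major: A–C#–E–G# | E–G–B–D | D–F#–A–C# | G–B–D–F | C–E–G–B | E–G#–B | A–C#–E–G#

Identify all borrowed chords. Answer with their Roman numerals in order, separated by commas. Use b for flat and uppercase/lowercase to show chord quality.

In A major the diatonic chords are A, Bm, C#m, D, E, F#m, G#dim. A–C#–E–G# = Amaj7, D–F#–A–C# = Dmaj7 and E–G#–B = E all belong to that set. E–G–B–D is not: scale degree 5 in A major carries E (V). In A minor the chord on that degree is Em7, so here it functions as v7, borrowed from the parallel minor. But G–B–D–F is foreign: the diatonic vii° on degree 7 is G#dim, whereas G7 comes from A minor. It is labeled bVII7. But C–E–G–B is foreign: the diatonic iii on degree 3 is C#m, whereas Cmaj7 comes from A minor. It is labeled bIIImaj7.

v7, bVII7, bIIImaj7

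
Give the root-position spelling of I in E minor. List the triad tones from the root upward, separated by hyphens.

E-G#-B

The root, E, is scale degree 1 — the same note in E minor and E major; only the chord quality changes. Stacking thirds in E major on E gives E–G#–B.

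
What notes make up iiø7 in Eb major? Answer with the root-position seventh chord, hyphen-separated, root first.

F-Ab-Cb-Eb

iiø7 is built on scale degree 2, which is F in both Eb major and its parallel. In Eb minor the chord on F is F–Ab–Cb–Eb.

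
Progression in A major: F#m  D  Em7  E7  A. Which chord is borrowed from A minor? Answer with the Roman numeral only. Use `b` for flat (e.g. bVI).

v7

In A major the diatonic chords are A, Bm, C#m, D, E, F#m, G#dim. F#m, D, E7 and A are all diatonic. But Em7 (E–G–B–D) is foreign: the diatonic V on degree 5 is E, whereas Em7 comes from A minor. It is labeled v7.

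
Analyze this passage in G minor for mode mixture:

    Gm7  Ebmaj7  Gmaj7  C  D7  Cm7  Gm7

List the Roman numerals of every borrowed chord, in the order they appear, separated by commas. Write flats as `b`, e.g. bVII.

G minor has the diatonic set Gm, Adim, Bb, Cm, D, Eb, F (with V from harmonic minor). Gm7, Ebmaj7, D7 and Cm7 are all diatonic. Gmaj7 (G–B–D–F#) doesn't fit — on degree 1 G minor would have Gm (i). Gmaj7 is the degree-1 chord of G major, so it is the borrowed Imaj7. C (C–E–G) is not: scale degree 4 in G minor carries Cm (iv). In G major the chord on that degree is C, so here it functions as IV, borrowed from the parallel major.

Imaj7, IV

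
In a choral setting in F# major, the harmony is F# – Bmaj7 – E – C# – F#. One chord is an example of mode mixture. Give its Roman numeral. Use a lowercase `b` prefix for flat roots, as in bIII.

The diatonic triads in F# major are F#, G#m, A#m, B, C#, D#m, E#dim. Of the given chords, F#, Bmaj7 and C# are diatonic. But E (E–G#–B) is foreign: the diatonic vii° on degree 7 is E#dim, whereas E comes from F# minor. It is labeled bVII.

bVII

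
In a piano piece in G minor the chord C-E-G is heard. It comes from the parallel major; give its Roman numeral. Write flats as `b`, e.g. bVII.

IV

C is scale degree 4 in G minor. Diatonically G minor has Cm (iv) on that degree; C–E–G is instead the major chord native to G major, so it takes the label IV.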